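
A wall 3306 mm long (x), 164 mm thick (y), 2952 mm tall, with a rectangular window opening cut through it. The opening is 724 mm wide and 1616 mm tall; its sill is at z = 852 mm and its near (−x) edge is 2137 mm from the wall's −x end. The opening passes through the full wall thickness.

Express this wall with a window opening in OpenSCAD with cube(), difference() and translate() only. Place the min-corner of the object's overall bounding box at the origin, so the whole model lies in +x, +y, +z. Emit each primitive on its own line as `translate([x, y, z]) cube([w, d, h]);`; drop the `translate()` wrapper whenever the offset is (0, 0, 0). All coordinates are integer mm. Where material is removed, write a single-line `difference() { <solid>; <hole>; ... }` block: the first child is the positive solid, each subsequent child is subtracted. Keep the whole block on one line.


difference() { cube([3306, 164, 2952]); translate([2137, 0, 852]) cube([724, 164, 1616]); }


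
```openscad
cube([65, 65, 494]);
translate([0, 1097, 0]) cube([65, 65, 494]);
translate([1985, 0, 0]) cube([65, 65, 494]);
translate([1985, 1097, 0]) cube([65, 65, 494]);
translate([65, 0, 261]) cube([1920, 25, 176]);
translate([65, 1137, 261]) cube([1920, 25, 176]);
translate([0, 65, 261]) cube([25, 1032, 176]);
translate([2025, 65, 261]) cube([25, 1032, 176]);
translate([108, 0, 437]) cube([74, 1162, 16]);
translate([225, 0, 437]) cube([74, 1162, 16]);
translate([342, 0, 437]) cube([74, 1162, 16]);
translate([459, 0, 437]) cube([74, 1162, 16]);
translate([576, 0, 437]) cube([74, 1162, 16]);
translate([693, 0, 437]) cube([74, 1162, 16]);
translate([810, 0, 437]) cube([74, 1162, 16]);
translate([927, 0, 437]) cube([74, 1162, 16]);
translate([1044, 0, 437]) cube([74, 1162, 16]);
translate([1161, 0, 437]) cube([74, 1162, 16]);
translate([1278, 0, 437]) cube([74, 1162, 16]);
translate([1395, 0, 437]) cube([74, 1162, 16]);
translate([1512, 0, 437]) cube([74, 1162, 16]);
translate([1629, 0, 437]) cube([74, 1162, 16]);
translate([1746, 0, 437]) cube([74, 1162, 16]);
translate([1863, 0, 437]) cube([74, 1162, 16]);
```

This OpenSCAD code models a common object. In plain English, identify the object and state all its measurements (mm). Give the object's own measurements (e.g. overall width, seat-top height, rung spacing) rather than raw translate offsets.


A bed frame 2050 mm long (x) by 1162 mm wide (y). Four 65×65 mm corner posts, 494 mm tall, at the corners of the footprint. Four rails of 25 mm thickness and 176 mm height run between adjacent posts with their undersides at z = 261 mm, their outer faces flush with the outside of the frame (the two x-running rails run between the posts' inner faces; the two y-running rails run between the posts' inner faces). 16 slats, each 74 mm wide (x) and 16 mm thick, lie across the top of the two x-running rails, running the full 1162 mm width of the frame in y; along x they sit between the end posts with a 43 mm gap after the −x posts and between neighbouring slats, leaving 48 mm before the +x posts.


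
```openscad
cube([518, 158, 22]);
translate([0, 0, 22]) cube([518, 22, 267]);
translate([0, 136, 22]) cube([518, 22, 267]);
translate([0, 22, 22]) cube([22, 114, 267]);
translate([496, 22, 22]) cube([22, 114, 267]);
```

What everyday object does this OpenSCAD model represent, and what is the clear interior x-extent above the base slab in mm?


An open box. The internal width is 474 mm.

A 518×158 base slab with four walls standing on it — an open box. The base is 518 mm wide and the walls are 22 mm thick, so the internal width is 518 − 2 × 22 = 474 mm.


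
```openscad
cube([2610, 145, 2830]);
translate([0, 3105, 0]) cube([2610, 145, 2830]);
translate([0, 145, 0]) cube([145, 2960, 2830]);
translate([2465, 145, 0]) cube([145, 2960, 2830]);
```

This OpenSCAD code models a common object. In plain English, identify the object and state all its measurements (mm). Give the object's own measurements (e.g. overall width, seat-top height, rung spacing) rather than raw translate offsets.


The wall frame of a small rectangular building: four walls, each 2830 mm tall and 145 mm thick, enclosing a footprint 2610 mm (x) by 3250 mm (y) outside-to-outside, with no floor or roof. The front and back walls (the −y and +y sides) span the full width; the two side walls fit between them.


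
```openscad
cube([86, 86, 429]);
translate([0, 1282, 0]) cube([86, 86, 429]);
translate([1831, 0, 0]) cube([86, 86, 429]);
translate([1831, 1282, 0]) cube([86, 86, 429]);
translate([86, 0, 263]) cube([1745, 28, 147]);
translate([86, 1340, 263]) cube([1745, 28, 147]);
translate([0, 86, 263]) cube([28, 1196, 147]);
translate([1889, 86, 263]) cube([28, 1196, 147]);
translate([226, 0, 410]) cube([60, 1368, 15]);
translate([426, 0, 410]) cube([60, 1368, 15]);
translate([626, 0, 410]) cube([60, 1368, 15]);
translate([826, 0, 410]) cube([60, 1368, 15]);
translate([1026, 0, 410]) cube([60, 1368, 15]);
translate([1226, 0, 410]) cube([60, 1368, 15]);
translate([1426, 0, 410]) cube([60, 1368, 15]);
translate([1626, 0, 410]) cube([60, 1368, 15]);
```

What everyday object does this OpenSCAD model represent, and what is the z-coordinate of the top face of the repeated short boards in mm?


A bed frame. The slat-top height is 425 mm.

Four posts, four rails, and a row of slats — a bed frame. Slats sit on the rails at z = 263 + 147 = 410; with slat thickness 15, the top is 425 mm.


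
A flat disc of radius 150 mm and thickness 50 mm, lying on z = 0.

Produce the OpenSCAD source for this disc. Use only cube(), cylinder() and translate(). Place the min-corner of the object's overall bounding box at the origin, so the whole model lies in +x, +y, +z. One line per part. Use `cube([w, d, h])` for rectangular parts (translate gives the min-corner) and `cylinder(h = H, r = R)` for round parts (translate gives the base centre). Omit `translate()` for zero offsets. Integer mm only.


translate([150, 150, 0]) cylinder(h = 50, r = 150);


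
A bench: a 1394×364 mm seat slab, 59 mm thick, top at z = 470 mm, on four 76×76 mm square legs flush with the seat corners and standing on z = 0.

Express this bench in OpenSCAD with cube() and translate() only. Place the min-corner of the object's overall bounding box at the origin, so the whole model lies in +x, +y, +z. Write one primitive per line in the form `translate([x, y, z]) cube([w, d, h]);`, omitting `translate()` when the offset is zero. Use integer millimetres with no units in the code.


translate([0, 0, 411]) cube([1394, 364, 59]);
cube([76, 76, 411]);
translate([0, 288, 0]) cube([76, 76, 411]);
translate([1318, 0, 0]) cube([76, 76, 411]);
translate([1318, 288, 0]) cube([76, 76, 411]);


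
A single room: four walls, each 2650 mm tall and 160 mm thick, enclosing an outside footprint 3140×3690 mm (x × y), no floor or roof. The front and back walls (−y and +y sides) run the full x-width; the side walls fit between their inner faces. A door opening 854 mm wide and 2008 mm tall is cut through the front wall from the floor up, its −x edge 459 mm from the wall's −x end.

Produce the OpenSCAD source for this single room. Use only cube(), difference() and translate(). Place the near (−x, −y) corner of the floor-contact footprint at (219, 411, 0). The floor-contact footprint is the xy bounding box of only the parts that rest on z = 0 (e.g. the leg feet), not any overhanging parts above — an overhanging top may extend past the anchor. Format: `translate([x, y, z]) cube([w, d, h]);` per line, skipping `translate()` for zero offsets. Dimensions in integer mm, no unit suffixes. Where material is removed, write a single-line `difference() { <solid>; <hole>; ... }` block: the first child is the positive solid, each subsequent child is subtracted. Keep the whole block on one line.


difference() { translate([219, 411, 0]) cube([3140, 160, 2650]); translate([678, 411, 0]) cube([854, 160, 2008]); }
translate([219, 3941, 0]) cube([3140, 160, 2650]);
translate([219, 571, 0]) cube([160, 3370, 2650]);
translate([3199, 571, 0]) cube([160, 3370, 2650]);


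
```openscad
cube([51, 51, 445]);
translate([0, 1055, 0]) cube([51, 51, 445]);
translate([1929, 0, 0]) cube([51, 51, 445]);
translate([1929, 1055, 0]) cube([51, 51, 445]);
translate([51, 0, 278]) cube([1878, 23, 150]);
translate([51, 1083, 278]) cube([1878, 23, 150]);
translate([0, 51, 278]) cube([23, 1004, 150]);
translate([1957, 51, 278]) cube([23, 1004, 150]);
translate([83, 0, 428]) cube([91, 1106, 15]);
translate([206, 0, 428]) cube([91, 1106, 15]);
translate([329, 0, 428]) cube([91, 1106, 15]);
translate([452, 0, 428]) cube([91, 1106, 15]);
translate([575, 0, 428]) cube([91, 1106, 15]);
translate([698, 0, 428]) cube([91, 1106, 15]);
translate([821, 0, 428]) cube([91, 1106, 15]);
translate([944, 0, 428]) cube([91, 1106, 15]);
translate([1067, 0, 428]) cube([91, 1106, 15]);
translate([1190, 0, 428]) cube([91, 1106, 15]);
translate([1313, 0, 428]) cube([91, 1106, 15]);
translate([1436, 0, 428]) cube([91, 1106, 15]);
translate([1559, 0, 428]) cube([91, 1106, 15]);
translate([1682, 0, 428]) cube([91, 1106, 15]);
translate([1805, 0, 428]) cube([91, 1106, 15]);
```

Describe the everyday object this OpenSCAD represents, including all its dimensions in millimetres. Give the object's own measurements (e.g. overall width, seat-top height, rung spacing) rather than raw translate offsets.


A bed frame 1980 mm long (x) by 1106 mm wide (y). Four 51×51 mm corner posts, 445 mm tall, at the corners of the footprint. Four rails of 23 mm thickness and 150 mm height run between adjacent posts with their undersides at z = 278 mm, their outer faces flush with the outside of the frame (the two x-running rails run between the posts' inner faces; the two y-running rails run between the posts' inner faces). 15 slats, each 91 mm wide (x) and 15 mm thick, lie across the top of the two x-running rails, running the full 1106 mm width of the frame in y; along x they sit between the end posts with a 32 mm gap after the −x posts and between neighbouring slats, leaving 33 mm before the +x posts.


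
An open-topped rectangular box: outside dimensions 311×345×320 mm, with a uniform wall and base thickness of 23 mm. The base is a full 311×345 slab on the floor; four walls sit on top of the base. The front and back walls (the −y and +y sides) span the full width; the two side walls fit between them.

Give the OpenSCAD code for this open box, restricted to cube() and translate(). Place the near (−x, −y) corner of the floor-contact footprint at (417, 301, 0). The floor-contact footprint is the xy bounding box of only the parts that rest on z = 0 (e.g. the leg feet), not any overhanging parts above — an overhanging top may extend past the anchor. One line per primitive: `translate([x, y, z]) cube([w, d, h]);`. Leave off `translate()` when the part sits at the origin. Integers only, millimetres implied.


translate([417, 301, 0]) cube([311, 345, 23]);
translate([417, 301, 23]) cube([311, 23, 297]);
translate([417, 623, 23]) cube([311, 23, 297]);
translate([417, 324, 23]) cube([23, 299, 297]);
translate([705, 324, 23]) cube([23, 299, 297]);


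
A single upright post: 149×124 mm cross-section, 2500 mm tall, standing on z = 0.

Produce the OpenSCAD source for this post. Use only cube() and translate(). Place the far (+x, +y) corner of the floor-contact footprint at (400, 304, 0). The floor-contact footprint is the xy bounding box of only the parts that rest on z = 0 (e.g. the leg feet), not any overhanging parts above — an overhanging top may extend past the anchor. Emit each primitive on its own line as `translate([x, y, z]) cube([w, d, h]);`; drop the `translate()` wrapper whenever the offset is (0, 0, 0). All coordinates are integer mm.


translate([251, 180, 0]) cube([149, 124, 2500]);


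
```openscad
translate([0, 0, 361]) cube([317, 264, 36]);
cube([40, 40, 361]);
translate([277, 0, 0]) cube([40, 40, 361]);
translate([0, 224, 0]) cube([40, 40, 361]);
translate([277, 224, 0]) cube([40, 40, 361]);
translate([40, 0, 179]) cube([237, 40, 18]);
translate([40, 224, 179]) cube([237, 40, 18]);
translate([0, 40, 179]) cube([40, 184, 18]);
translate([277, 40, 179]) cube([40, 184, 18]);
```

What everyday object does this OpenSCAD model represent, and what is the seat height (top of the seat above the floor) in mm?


A stool. The seat height is 397 mm.

A 317×264×36 slab at z = 361 on four corner posts — a stool. The seat top is 361 + 36 = 397 mm.


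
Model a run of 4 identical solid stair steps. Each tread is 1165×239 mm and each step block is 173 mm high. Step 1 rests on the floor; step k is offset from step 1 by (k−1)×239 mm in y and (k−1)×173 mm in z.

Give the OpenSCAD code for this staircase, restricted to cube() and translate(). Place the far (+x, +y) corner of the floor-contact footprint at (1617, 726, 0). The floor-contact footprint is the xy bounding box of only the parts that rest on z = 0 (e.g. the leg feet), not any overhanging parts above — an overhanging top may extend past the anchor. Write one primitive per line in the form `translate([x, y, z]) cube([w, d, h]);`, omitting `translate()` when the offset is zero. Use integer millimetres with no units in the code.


translate([452, 487, 0]) cube([1165, 239, 173]);
translate([452, 726, 173]) cube([1165, 239, 173]);
translate([452, 965, 346]) cube([1165, 239, 173]);
translate([452, 1204, 519]) cube([1165, 239, 173]);


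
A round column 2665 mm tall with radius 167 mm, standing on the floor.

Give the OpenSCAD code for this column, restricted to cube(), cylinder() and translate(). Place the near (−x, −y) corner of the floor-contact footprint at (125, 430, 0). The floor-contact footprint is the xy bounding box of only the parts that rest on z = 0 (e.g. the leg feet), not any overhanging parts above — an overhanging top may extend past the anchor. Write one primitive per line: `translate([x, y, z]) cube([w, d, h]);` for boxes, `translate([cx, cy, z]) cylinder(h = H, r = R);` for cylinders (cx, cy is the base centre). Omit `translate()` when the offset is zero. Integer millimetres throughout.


translate([292, 597, 0]) cylinder(h = 2665, r = 167);


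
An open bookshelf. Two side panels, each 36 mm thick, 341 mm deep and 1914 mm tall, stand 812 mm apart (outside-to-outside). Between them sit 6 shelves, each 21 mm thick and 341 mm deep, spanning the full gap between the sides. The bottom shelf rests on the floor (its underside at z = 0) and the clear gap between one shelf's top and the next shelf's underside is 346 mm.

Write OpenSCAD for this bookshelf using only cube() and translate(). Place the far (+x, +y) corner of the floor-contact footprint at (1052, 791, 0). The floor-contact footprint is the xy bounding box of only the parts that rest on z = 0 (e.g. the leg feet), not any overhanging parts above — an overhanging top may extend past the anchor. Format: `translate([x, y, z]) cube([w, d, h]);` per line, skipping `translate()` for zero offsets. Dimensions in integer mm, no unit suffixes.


translate([240, 450, 0]) cube([36, 341, 1914]);
translate([1016, 450, 0]) cube([36, 341, 1914]);
translate([276, 450, 0]) cube([740, 341, 21]);
translate([276, 450, 367]) cube([740, 341, 21]);
translate([276, 450, 734]) cube([740, 341, 21]);
translate([276, 450, 1101]) cube([740, 341, 21]);
translate([276, 450, 1468]) cube([740, 341, 21]);
translate([276, 450, 1835]) cube([740, 341, 21]);


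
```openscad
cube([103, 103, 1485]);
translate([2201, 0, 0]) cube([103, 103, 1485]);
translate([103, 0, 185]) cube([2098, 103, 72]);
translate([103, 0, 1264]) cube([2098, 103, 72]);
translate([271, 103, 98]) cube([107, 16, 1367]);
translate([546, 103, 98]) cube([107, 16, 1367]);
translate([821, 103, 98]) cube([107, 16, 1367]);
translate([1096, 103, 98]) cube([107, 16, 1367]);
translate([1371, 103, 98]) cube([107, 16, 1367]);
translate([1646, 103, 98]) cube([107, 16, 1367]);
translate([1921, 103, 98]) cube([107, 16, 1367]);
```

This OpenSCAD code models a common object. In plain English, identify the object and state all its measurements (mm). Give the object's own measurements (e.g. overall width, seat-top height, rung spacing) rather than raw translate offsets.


A fence section. Two 103×103 mm posts, 1485 mm tall, stand on the floor with a clear span of 2098 mm between their inner faces. Two horizontal rails of 103×72 mm section span the gap between the posts with their undersides at z = 185 mm and z = 1264 mm, flush with the posts' −y face. 7 pickets, each 107 mm wide, 16 mm thick and 1367 mm tall, are fixed to the +y face of the rails with their bottoms at z = 98 mm, spaced across the span with a 168 mm gap after the −x post and between neighbouring pickets, with 173 mm left before the +x post.


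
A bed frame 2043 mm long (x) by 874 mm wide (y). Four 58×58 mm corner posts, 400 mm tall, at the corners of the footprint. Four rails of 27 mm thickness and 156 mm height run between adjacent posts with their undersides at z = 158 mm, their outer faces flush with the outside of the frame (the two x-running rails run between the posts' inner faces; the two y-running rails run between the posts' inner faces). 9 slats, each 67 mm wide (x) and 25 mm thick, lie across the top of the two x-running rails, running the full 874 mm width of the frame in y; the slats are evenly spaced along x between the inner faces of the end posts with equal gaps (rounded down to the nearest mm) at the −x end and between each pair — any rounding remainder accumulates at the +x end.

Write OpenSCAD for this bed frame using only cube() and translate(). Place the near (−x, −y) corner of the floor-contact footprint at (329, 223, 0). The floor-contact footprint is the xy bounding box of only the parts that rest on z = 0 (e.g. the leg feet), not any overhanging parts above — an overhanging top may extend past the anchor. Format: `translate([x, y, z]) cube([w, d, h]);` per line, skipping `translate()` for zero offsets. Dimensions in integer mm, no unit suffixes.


translate([329, 223, 0]) cube([58, 58, 400]);
translate([329, 1039, 0]) cube([58, 58, 400]);
translate([2314, 223, 0]) cube([58, 58, 400]);
translate([2314, 1039, 0]) cube([58, 58, 400]);
translate([387, 223, 158]) cube([1927, 27, 156]);
translate([387, 1070, 158]) cube([1927, 27, 156]);
translate([329, 281, 158]) cube([27, 758, 156]);
translate([2345, 281, 158]) cube([27, 758, 156]);
translate([519, 223, 314]) cube([67, 874, 25]);
translate([718, 223, 314]) cube([67, 874, 25]);
translate([917, 223, 314]) cube([67, 874, 25]);
translate([1116, 223, 314]) cube([67, 874, 25]);
translate([1315, 223, 314]) cube([67, 874, 25]);
translate([1514, 223, 314]) cube([67, 874, 25]);
translate([1713, 223, 314]) cube([67, 874, 25]);
translate([1912, 223, 314]) cube([67, 874, 25]);
translate([2111, 223, 314]) cube([67, 874, 25]);


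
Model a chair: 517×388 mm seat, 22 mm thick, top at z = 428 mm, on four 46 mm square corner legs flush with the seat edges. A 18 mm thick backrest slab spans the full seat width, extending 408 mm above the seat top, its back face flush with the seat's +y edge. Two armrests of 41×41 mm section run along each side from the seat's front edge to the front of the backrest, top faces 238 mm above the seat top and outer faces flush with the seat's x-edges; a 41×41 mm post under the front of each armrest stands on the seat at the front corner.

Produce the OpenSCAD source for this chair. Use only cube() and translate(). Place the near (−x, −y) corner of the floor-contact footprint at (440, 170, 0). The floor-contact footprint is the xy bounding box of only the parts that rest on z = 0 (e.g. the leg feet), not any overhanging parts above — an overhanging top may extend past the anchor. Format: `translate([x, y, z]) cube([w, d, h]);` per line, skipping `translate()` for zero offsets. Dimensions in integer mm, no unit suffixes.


translate([440, 170, 406]) cube([517, 388, 22]);
translate([440, 170, 0]) cube([46, 46, 406]);
translate([911, 170, 0]) cube([46, 46, 406]);
translate([440, 512, 0]) cube([46, 46, 406]);
translate([911, 512, 0]) cube([46, 46, 406]);
translate([440, 540, 428]) cube([517, 18, 408]);
translate([440, 170, 625]) cube([41, 370, 41]);
translate([916, 170, 625]) cube([41, 370, 41]);
translate([440, 170, 428]) cube([41, 41, 197]);
translate([916, 170, 428]) cube([41, 41, 197]);


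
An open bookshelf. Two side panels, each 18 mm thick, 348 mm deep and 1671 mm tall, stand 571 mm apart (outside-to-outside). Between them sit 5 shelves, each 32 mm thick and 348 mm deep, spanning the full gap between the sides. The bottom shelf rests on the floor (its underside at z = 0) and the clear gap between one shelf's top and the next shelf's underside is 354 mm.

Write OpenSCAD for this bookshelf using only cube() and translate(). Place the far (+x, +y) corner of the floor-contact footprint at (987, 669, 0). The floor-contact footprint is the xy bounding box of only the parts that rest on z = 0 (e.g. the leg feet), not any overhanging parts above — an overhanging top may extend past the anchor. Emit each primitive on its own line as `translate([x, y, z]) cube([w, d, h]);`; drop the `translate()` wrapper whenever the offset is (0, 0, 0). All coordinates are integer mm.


translate([416, 321, 0]) cube([18, 348, 1671]);
translate([969, 321, 0]) cube([18, 348, 1671]);
translate([434, 321, 0]) cube([535, 348, 32]);
translate([434, 321, 386]) cube([535, 348, 32]);
translate([434, 321, 772]) cube([535, 348, 32]);
translate([434, 321, 1158]) cube([535, 348, 32]);
translate([434, 321, 1544]) cube([535, 348, 32]);


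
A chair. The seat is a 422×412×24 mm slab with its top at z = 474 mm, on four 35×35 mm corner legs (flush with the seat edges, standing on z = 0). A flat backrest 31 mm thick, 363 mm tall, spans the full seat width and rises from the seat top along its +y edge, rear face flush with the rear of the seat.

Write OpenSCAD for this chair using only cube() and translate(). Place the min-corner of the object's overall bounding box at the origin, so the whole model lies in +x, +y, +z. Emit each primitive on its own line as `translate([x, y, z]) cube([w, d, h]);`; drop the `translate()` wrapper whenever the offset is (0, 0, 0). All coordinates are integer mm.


translate([0, 0, 450]) cube([422, 412, 24]);
cube([35, 35, 450]);
translate([387, 0, 0]) cube([35, 35, 450]);
translate([0, 377, 0]) cube([35, 35, 450]);
translate([387, 377, 0]) cube([35, 35, 450]);
translate([0, 381, 474]) cube([422, 31, 363]);


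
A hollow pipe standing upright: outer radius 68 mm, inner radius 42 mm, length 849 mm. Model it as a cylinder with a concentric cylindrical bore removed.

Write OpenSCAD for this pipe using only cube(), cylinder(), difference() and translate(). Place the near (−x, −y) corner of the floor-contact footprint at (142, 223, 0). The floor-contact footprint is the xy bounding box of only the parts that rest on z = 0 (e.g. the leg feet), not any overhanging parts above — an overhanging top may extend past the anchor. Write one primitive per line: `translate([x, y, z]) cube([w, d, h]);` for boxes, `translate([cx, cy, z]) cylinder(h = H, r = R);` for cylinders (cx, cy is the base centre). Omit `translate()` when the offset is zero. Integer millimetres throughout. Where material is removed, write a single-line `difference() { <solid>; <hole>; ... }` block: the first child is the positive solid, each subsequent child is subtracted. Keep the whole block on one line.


difference() { translate([210, 291, 0]) cylinder(h = 849, r = 68); translate([210, 291, 0]) cylinder(h = 849, r = 42); }


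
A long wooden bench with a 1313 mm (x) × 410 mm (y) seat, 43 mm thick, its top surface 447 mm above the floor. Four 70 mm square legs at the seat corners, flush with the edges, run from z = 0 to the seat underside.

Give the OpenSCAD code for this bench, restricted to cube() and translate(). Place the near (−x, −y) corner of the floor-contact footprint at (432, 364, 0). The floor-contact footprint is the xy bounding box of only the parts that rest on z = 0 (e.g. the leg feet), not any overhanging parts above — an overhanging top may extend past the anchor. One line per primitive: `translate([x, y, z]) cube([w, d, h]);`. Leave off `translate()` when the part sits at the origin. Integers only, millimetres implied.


// leg_h = 447 − 43 = 404
translate([432, 364, 404]) cube([1313, 410, 43]);
translate([432, 364, 0]) cube([70, 70, 404]);
translate([432, 704, 0]) cube([70, 70, 404]);
translate([1675, 364, 0]) cube([70, 70, 404]);
translate([1675, 704, 0]) cube([70, 70, 404]);


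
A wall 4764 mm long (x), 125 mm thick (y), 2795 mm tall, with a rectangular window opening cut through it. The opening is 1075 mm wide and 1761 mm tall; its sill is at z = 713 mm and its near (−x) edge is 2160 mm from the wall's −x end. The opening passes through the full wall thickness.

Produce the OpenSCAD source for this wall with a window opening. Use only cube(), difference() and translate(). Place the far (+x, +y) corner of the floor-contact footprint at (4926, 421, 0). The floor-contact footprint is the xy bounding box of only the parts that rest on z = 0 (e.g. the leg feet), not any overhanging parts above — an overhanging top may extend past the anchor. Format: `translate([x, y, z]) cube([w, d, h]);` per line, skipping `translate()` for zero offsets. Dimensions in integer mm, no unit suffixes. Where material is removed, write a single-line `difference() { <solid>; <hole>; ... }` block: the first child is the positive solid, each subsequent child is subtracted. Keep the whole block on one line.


difference() { translate([162, 296, 0]) cube([4764, 125, 2795]); translate([2322, 296, 713]) cube([1075, 125, 1761]); }


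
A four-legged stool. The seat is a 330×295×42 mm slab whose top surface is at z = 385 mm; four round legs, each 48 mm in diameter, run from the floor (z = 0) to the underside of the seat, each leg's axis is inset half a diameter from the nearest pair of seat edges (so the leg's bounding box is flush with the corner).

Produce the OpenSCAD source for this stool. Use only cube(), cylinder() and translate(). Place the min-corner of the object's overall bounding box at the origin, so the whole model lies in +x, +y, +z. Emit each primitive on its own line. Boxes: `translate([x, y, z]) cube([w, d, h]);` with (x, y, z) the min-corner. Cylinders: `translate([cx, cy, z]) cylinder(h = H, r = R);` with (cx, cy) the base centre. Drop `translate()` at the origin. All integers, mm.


translate([0, 0, 343]) cube([330, 295, 42]);
translate([24, 24, 0]) cylinder(h = 343, r = 24);
translate([306, 24, 0]) cylinder(h = 343, r = 24);
translate([24, 271, 0]) cylinder(h = 343, r = 24);
translate([306, 271, 0]) cylinder(h = 343, r = 24);


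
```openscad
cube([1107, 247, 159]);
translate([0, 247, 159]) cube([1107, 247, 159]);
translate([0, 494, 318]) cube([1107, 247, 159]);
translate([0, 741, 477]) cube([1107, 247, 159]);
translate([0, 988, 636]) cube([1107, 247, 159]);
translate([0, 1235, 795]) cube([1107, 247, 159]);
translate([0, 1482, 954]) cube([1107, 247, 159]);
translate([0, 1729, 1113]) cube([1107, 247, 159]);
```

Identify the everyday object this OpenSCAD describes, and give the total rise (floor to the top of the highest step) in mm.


A staircase. The total rise is 1272 mm.

8 identical blocks, each offset up and back from the previous — a staircase. Each step is 159 mm tall and there are 8 of them, so the total rise is 8 × 159 = 1272 mm.


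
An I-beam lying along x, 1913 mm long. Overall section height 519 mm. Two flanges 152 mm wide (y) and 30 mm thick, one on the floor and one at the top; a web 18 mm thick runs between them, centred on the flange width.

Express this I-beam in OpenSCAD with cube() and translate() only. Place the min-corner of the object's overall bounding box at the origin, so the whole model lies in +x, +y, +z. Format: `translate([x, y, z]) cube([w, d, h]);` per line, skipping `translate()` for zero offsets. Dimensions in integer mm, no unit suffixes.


cube([1913, 152, 30]);
translate([0, 67, 30]) cube([1913, 18, 459]);
translate([0, 0, 489]) cube([1913, 152, 30]);


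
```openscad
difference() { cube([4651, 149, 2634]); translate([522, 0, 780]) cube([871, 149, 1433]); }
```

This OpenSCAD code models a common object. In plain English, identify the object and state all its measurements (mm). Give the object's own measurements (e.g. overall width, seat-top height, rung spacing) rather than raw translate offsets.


A wall 4651 mm long (x), 149 mm thick (y), 2634 mm tall, with a rectangular window opening cut through it. The opening is 871 mm wide and 1433 mm tall; its sill is at z = 780 mm and its near (−x) edge is 522 mm from the wall's −x end. The opening passes through the full wall thickness.


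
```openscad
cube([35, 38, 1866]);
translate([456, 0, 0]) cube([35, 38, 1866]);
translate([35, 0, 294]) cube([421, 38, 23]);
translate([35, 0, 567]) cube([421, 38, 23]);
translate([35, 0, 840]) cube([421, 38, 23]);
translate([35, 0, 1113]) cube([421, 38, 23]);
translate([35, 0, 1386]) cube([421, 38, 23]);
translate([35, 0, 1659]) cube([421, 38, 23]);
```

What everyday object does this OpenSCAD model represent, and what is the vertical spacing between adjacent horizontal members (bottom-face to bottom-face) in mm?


A ladder. The rung spacing is 273 mm.

Two tall 35×38 posts with 6 short bars between them — a ladder. Adjacent rungs sit at z = 294 and z = 567, so the spacing is 567 − 294 = 273 mm.


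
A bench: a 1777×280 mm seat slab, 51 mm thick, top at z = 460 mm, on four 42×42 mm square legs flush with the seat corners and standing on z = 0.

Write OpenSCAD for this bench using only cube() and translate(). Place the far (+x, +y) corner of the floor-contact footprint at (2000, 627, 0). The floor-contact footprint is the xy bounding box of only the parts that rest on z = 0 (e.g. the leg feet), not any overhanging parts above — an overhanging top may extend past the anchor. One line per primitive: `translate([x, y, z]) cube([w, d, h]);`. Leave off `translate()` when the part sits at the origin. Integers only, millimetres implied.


// leg_h = 460 − 51 = 409
translate([223, 347, 409]) cube([1777, 280, 51]);
translate([223, 347, 0]) cube([42, 42, 409]);
translate([223, 585, 0]) cube([42, 42, 409]);
translate([1958, 347, 0]) cube([42, 42, 409]);
translate([1958, 585, 0]) cube([42, 42, 409]);


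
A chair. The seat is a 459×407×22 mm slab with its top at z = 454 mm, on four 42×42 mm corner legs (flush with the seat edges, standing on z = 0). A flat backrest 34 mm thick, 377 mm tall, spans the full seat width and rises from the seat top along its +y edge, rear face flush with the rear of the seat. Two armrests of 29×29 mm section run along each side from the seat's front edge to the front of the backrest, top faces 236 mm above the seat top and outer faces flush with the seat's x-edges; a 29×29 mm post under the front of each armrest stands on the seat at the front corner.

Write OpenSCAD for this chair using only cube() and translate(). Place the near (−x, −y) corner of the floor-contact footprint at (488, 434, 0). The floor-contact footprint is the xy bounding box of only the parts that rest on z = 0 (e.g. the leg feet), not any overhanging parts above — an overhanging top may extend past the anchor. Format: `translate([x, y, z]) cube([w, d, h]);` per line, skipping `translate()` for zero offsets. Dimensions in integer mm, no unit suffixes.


// leg_h = 454 - 22 = 432
// arm post h = 236 - 29 = 207
translate([488, 434, 432]) cube([459, 407, 22]);
translate([488, 434, 0]) cube([42, 42, 432]);
translate([905, 434, 0]) cube([42, 42, 432]);
translate([488, 799, 0]) cube([42, 42, 432]);
translate([905, 799, 0]) cube([42, 42, 432]);
translate([488, 807, 454]) cube([459, 34, 377]);
translate([488, 434, 661]) cube([29, 373, 29]);
translate([918, 434, 661]) cube([29, 373, 29]);
translate([488, 434, 454]) cube([29, 29, 207]);
translate([918, 434, 454]) cube([29, 29, 207]);


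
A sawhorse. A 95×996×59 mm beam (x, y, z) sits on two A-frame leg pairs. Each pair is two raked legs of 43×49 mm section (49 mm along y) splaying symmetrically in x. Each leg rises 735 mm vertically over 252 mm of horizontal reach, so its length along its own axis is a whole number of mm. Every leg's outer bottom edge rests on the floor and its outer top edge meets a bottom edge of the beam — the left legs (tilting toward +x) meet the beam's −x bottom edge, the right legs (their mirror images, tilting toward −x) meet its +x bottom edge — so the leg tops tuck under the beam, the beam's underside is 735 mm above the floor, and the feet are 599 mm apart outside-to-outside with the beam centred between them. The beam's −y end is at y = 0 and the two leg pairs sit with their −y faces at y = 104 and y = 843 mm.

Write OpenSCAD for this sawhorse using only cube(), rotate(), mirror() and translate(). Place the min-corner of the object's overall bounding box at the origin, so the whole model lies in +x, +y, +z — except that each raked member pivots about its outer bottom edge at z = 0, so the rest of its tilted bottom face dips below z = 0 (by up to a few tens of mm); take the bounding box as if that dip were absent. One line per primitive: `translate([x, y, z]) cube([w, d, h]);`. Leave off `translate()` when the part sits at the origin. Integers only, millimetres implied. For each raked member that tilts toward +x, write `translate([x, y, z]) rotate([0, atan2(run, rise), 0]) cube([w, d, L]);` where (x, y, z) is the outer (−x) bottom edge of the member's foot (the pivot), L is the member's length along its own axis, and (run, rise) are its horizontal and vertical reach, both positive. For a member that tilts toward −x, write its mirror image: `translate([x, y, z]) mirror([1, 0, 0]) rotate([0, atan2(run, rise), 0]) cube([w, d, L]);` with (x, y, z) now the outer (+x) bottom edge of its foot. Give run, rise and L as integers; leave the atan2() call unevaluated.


translate([252, 0, 735]) cube([95, 996, 59]);
translate([0, 104, 0]) rotate([0, atan2(252, 735), 0]) cube([43, 49, 777]);
translate([599, 104, 0]) mirror([1, 0, 0]) rotate([0, atan2(252, 735), 0]) cube([43, 49, 777]);
translate([0, 843, 0]) rotate([0, atan2(252, 735), 0]) cube([43, 49, 777]);
translate([599, 843, 0]) mirror([1, 0, 0]) rotate([0, atan2(252, 735), 0]) cube([43, 49, 777]);


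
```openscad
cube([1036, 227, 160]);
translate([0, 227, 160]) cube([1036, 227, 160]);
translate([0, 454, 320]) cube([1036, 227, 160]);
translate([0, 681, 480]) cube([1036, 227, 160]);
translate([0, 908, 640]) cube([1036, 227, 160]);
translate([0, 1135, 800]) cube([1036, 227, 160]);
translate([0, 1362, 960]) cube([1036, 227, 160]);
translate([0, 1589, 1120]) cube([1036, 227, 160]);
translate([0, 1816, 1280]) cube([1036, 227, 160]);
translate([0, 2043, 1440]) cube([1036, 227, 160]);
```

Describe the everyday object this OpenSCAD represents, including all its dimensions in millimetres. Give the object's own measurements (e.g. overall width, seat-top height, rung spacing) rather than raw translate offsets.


A straight staircase of 10 solid steps. Each step is 1036 mm wide (x), 227 mm deep (y, the going) and 160 mm tall (the rise). The first step rests on the floor; each subsequent step sits one going further in +y and one rise higher in +z, directly behind and above the previous step with no overlap.


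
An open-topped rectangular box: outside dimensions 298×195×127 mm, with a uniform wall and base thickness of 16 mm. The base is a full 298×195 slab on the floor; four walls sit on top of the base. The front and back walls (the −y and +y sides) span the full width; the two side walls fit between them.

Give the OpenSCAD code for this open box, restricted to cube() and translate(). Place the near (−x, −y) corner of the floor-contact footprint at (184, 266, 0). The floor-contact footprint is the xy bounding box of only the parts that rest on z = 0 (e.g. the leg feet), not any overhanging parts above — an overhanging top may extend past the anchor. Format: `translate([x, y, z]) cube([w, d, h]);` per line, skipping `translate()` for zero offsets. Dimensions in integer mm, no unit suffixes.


translate([184, 266, 0]) cube([298, 195, 16]);
translate([184, 266, 16]) cube([298, 16, 111]);
translate([184, 445, 16]) cube([298, 16, 111]);
translate([184, 282, 16]) cube([16, 163, 111]);
translate([466, 282, 16]) cube([16, 163, 111]);


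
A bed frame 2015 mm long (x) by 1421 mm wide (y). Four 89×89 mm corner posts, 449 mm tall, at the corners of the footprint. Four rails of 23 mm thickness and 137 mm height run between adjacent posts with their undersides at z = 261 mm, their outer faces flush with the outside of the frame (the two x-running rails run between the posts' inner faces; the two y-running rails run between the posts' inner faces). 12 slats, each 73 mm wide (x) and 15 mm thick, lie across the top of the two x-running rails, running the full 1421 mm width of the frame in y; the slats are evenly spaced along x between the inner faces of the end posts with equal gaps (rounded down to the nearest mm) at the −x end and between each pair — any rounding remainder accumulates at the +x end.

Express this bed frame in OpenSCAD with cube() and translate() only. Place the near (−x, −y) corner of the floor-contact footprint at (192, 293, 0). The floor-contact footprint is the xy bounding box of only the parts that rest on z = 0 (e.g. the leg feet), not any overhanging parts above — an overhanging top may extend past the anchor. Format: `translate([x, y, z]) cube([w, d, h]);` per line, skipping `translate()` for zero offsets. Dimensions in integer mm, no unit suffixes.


// slat z = rail_z + rail_h = 261 + 137 = 398
// slat gap = ⌊(1837 − 12·73) / 13⌋ = 73
translate([192, 293, 0]) cube([89, 89, 449]);
translate([192, 1625, 0]) cube([89, 89, 449]);
translate([2118, 293, 0]) cube([89, 89, 449]);
translate([2118, 1625, 0]) cube([89, 89, 449]);
translate([281, 293, 261]) cube([1837, 23, 137]);
translate([281, 1691, 261]) cube([1837, 23, 137]);
translate([192, 382, 261]) cube([23, 1243, 137]);
translate([2184, 382, 261]) cube([23, 1243, 137]);
translate([354, 293, 398]) cube([73, 1421, 15]);
translate([500, 293, 398]) cube([73, 1421, 15]);
translate([646, 293, 398]) cube([73, 1421, 15]);
translate([792, 293, 398]) cube([73, 1421, 15]);
translate([938, 293, 398]) cube([73, 1421, 15]);
translate([1084, 293, 398]) cube([73, 1421, 15]);
translate([1230, 293, 398]) cube([73, 1421, 15]);
translate([1376, 293, 398]) cube([73, 1421, 15]);
translate([1522, 293, 398]) cube([73, 1421, 15]);
translate([1668, 293, 398]) cube([73, 1421, 15]);
translate([1814, 293, 398]) cube([73, 1421, 15]);
translate([1960, 293, 398]) cube([73, 1421, 15]);


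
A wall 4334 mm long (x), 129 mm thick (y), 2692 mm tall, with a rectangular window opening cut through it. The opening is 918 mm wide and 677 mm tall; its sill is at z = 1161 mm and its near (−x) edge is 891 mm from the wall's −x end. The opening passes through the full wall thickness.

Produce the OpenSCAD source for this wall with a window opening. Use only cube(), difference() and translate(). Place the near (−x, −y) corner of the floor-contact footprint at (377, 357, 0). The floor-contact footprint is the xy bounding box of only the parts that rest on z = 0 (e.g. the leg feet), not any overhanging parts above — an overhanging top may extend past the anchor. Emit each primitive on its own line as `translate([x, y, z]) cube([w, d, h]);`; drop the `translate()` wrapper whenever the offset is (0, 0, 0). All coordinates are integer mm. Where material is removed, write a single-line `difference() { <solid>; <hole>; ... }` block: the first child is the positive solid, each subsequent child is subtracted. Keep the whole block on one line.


difference() { translate([377, 357, 0]) cube([4334, 129, 2692]); translate([1268, 357, 1161]) cube([918, 129, 677]); }


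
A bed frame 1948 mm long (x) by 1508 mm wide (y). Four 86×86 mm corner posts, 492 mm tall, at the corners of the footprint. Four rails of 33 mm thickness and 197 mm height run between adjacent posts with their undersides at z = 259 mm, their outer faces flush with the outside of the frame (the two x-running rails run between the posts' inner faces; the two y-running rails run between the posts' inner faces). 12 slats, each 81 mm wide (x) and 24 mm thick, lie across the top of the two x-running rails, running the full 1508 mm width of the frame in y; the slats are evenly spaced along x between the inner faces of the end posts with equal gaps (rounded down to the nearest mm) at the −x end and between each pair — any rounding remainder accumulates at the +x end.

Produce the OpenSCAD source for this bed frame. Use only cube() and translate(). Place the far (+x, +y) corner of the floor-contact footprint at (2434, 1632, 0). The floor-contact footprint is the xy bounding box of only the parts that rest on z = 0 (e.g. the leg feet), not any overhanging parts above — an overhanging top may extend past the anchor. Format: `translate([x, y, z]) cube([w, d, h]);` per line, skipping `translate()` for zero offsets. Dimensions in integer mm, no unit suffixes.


translate([486, 124, 0]) cube([86, 86, 492]);
translate([486, 1546, 0]) cube([86, 86, 492]);
translate([2348, 124, 0]) cube([86, 86, 492]);
translate([2348, 1546, 0]) cube([86, 86, 492]);
translate([572, 124, 259]) cube([1776, 33, 197]);
translate([572, 1599, 259]) cube([1776, 33, 197]);
translate([486, 210, 259]) cube([33, 1336, 197]);
translate([2401, 210, 259]) cube([33, 1336, 197]);
translate([633, 124, 456]) cube([81, 1508, 24]);
translate([775, 124, 456]) cube([81, 1508, 24]);
translate([917, 124, 456]) cube([81, 1508, 24]);
translate([1059, 124, 456]) cube([81, 1508, 24]);
translate([1201, 124, 456]) cube([81, 1508, 24]);
translate([1343, 124, 456]) cube([81, 1508, 24]);
translate([1485, 124, 456]) cube([81, 1508, 24]);
translate([1627, 124, 456]) cube([81, 1508, 24]);
translate([1769, 124, 456]) cube([81, 1508, 24]);
translate([1911, 124, 456]) cube([81, 1508, 24]);
translate([2053, 124, 456]) cube([81, 1508, 24]);
translate([2195, 124, 456]) cube([81, 1508, 24]);
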